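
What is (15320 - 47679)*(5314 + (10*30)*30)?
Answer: -463186726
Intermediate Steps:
(15320 - 47679)*(5314 + (10*30)*30) = -32359*(5314 + 300*30) = -32359*(5314 + 9000) = -32359*14314 = -463186726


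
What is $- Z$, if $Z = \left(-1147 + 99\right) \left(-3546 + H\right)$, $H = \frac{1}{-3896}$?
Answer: $- \frac{1809793427}{487} \approx -3.7162 \cdot 10^{6}$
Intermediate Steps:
$H = - \frac{1}{3896} \approx -0.00025667$
$Z = \frac{1809793427}{487}$ ($Z = \left(-1147 + 99\right) \left(-3546 - \frac{1}{3896}\right) = \left(-1048\right) \left(- \frac{13815217}{3896}\right) = \frac{1809793427}{487} \approx 3.7162 \cdot 10^{6}$)
$- Z = \left(-1\right) \frac{1809793427}{487} = - \frac{1809793427}{487}$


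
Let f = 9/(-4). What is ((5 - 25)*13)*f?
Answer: 585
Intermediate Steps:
f = -9/4 (f = 9*(-¼) = -9/4 ≈ -2.2500)
((5 - 25)*13)*f = ((5 - 25)*13)*(-9/4) = -20*13*(-9/4) = -260*(-9/4) = 585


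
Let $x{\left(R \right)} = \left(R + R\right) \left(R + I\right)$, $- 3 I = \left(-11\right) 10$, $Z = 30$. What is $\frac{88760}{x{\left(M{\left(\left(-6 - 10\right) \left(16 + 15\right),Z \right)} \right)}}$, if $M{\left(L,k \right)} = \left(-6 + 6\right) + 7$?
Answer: $\frac{19020}{131} \approx 145.19$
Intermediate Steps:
$M{\left(L,k \right)} = 7$ ($M{\left(L,k \right)} = 0 + 7 = 7$)
$I = \frac{110}{3}$ ($I = - \frac{\left(-11\right) 10}{3} = \left(- \frac{1}{3}\right) \left(-110\right) = \frac{110}{3} \approx 36.667$)
$x{\left(R \right)} = 2 R \left(\frac{110}{3} + R\right)$ ($x{\left(R \right)} = \left(R + R\right) \left(R + \frac{110}{3}\right) = 2 R \left(\frac{110}{3} + R\right)$)
$\frac{88760}{x{\left(M{\left(\left(-6 - 10\right) \left(16 + 15\right),Z \right)} \right)}} = \frac{88760}{\frac{2}{3} \cdot 7 \left(110 + 3 \cdot 7\right)} = \frac{88760}{\frac{2}{3} \cdot 7 \left(110 + 21\right)} = \frac{88760}{\frac{2}{3} \cdot 7 \cdot 131} = \frac{88760}{\frac{1834}{3}} = 88760 \cdot \frac{3}{1834} = \frac{19020}{131}$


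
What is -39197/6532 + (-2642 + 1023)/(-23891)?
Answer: -925880219/156056012 ≈ -5.9330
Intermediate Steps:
-39197/6532 + (-2642 + 1023)/(-23891) = -39197*1/6532 - 1619*(-1/23891) = -39197/6532 + 1619/23891 = -925880219/156056012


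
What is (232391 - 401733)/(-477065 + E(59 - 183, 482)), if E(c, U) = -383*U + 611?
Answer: 84671/330530 ≈ 0.25617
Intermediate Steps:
E(c, U) = 611 - 383*U
(232391 - 401733)/(-477065 + E(59 - 183, 482)) = (232391 - 401733)/(-477065 + (611 - 383*482)) = -169342/(-477065 + (611 - 184606)) = -169342/(-477065 - 183995) = -169342/(-661060) = -169342*(-1/661060) = 84671/330530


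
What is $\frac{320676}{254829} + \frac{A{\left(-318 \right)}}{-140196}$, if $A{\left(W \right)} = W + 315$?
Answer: $\frac{4995361887}{3969556276} \approx 1.2584$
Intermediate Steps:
$A{\left(W \right)} = 315 + W$
$\frac{320676}{254829} + \frac{A{\left(-318 \right)}}{-140196} = \frac{320676}{254829} + \frac{315 - 318}{-140196} = 320676 \cdot \frac{1}{254829} - - \frac{1}{46732} = \frac{106892}{84943} + \frac{1}{46732} = \frac{4995361887}{3969556276}$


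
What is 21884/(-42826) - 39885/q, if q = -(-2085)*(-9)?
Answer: 43248725/26787663 ≈ 1.6145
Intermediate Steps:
q = -18765 (q = -2085*9 = -18765)
21884/(-42826) - 39885/q = 21884/(-42826) - 39885/(-18765) = 21884*(-1/42826) - 39885*(-1/18765) = -10942/21413 + 2659/1251 = 43248725/26787663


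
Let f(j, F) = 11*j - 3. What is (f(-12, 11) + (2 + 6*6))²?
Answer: 9409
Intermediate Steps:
f(j, F) = -3 + 11*j
(f(-12, 11) + (2 + 6*6))² = ((-3 + 11*(-12)) + (2 + 6*6))² = ((-3 - 132) + (2 + 36))² = (-135 + 38)² = (-97)² = 9409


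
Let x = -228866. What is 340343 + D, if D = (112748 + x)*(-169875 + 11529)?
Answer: 18387161171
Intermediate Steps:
D = 18386820828 (D = (112748 - 228866)*(-169875 + 11529) = -116118*(-158346) = 18386820828)
340343 + D = 340343 + 18386820828 = 18387161171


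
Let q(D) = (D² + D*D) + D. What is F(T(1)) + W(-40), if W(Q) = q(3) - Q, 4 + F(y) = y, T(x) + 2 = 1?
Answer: 56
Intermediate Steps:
q(D) = D + 2*D² (q(D) = (D² + D²) + D = 2*D² + D = D + 2*D²)
T(x) = -1 (T(x) = -2 + 1 = -1)
F(y) = -4 + y
W(Q) = 21 - Q (W(Q) = 3*(1 + 2*3) - Q = 3*(1 + 6) - Q = 3*7 - Q = 21 - Q)
F(T(1)) + W(-40) = (-4 - 1) + (21 - 1*(-40)) = -5 + (21 + 40) = -5 + 61 = 56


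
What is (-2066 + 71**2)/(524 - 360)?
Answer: 2975/164 ≈ 18.140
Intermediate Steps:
(-2066 + 71**2)/(524 - 360) = (-2066 + 5041)/164 = 2975*(1/164) = 2975/164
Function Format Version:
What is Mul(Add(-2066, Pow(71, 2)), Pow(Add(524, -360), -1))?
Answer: Rational(2975, 164) ≈ 18.140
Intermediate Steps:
Mul(Add(-2066, Pow(71, 2)), Pow(Add(524, -360), -1)) = Mul(Add(-2066, 5041), Pow(164, -1)) = Mul(2975, Rational(1, 164)) = Rational(2975, 164)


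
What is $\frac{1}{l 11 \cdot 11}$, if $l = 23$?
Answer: $\frac{1}{2783} \approx 0.00035932$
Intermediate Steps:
$\frac{1}{l 11 \cdot 11} = \frac{1}{23 \cdot 11 \cdot 11} = \frac{1}{253 \cdot 11} = \frac{1}{2783}$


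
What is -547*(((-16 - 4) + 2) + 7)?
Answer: 6017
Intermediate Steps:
-547*(((-16 - 4) + 2) + 7) = -547*((-20 + 2) + 7) = -547*(-18 + 7) = -547*(-11) = 6017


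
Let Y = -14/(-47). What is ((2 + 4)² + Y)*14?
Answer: 23884/47 ≈ 508.17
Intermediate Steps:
Y = 14/47 (Y = -14*(-1/47) = 14/47 ≈ 0.29787)
((2 + 4)² + Y)*14 = ((2 + 4)² + 14/47)*14 = (6² + 14/47)*14 = (36 + 14/47)*14 = (1706/47)*14 = 23884/47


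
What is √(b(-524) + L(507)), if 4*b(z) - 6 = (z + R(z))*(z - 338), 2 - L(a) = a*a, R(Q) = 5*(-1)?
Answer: 9*I*√1766 ≈ 378.21*I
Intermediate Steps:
R(Q) = -5
L(a) = 2 - a² (L(a) = 2 - a*a = 2 - a²)
b(z) = 3/2 + (-338 + z)*(-5 + z)/4 (b(z) = 3/2 + ((z - 5)*(z - 338))/4 = 3/2 + ((-5 + z)*(-338 + z))/4 = 3/2 + ((-338 + z)*(-5 + z))/4 = 3/2 + (-338 + z)*(-5 + z)/4)
√(b(-524) + L(507)) = √((424 - 343/4*(-524) + (¼)*(-524)²) + (2 - 1*507²)) = √((424 + 44933 + (¼)*274576) + (2 - 1*257049)) = √((424 + 44933 + 68644) + (2 - 257049)) = √(114001 - 257047) = √(-143046) = 9*I*√1766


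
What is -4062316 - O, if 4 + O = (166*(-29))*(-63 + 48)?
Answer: -4134522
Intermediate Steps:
O = 72206 (O = -4 + (166*(-29))*(-63 + 48) = -4 - 4814*(-15) = -4 + 72210 = 72206)
-4062316 - O = -4062316 - 1*72206 = -4062316 - 72206 = -4134522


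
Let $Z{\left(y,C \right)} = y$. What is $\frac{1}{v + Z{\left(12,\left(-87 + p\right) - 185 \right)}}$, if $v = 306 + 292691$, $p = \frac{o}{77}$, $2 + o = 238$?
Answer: $\frac{1}{293009} \approx 3.4129 \cdot 10^{-6}$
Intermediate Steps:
$o = 236$ ($o = -2 + 238 = 236$)
$p = \frac{236}{77} \approx 3.0649$
$v = 292997$
$\frac{1}{v + Z{\left(12,\left(-87 + p\right) - 185 \right)}} = \frac{1}{292997 + 12} = \frac{1}{293009}$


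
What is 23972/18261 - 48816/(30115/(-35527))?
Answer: 31670519147132/549930015 ≈ 57590.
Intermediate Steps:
23972/18261 - 48816/(30115/(-35527)) = 23972*(1/18261) - 48816/(30115*(-1/35527)) = 23972/18261 - 48816/(-30115/35527) = 23972/18261 - 48816*(-35527/30115) = 23972/18261 + 1734286032/30115 = 31670519147132/549930015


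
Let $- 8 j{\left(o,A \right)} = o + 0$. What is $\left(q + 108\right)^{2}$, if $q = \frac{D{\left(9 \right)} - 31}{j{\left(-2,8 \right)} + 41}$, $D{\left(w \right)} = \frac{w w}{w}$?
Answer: $\frac{2598544}{225} \approx 11549.0$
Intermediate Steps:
$j{\left(o,A \right)} = - \frac{o}{8}$ ($j{\left(o,A \right)} = - \frac{o + 0}{8} = - \frac{o}{8}$)
$D{\left(w \right)} = w$ ($D{\left(w \right)} = \frac{w^{2}}{w} = w$)
$q = - \frac{8}{15}$ ($q = \frac{9 - 31}{\left(- \frac{1}{8}\right) \left(-2\right) + 41} = - \frac{22}{\frac{1}{4} + 41} = - \frac{22}{\frac{165}{4}} = \left(-22\right) \frac{4}{165} = - \frac{8}{15} \approx -0.53333$)
$\left(q + 108\right)^{2} = \left(- \frac{8}{15} + 108\right)^{2} = \left(\frac{1612}{15}\right)^{2} = \frac{2598544}{225}$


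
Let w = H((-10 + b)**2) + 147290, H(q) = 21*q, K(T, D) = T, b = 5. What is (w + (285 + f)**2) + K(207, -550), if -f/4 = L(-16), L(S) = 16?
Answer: 196863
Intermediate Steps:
f = -64 (f = -4*16 = -64)
w = 147815 (w = 21*(-10 + 5)**2 + 147290 = 21*(-5)**2 + 147290 = 21*25 + 147290 = 525 + 147290 = 147815)
(w + (285 + f)**2) + K(207, -550) = (147815 + (285 - 64)**2) + 207 = (147815 + 221**2) + 207 = (147815 + 48841) + 207 = 196656 + 207 = 196863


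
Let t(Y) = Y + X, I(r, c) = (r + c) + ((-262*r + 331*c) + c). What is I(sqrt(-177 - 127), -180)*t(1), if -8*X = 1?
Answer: -104895/2 - 1827*I*sqrt(19)/2 ≈ -52448.0 - 3981.9*I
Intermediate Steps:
X = -1/8 (X = -1/8*1 = -1/8 ≈ -0.12500)
I(r, c) = -261*r + 333*c (I(r, c) = (c + r) + (-262*r + 332*c) = -261*r + 333*c)
t(Y) = -1/8 + Y (t(Y) = Y - 1/8 = -1/8 + Y)
I(sqrt(-177 - 127), -180)*t(1) = (-261*sqrt(-177 - 127) + 333*(-180))*(-1/8 + 1) = (-1044*I*sqrt(19) - 59940)*(7/8) = (-59940 - 1044*I*sqrt(19))*(7/8) = -104895/2 - 1827*I*sqrt(19)/2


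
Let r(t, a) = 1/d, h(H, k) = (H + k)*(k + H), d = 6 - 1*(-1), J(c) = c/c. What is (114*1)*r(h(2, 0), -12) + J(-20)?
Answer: 121/7 ≈ 17.286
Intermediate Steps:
J(c) = 1
d = 7 (d = 6 + 1 = 7)
h(H, k) = (H + k)² (h(H, k) = (H + k)*(H + k) = (H + k)²)
r(t, a) = ⅐ (r(t, a) = 1/7 = ⅐)
(114*1)*r(h(2, 0), -12) + J(-20) = (114*1)*(⅐) + 1 = 114*(⅐) + 1 = 114/7 + 1 = 121/7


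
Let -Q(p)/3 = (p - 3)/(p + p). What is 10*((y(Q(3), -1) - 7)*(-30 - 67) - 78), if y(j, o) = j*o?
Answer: 6010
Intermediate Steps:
Q(p) = -3*(-3 + p)/(2*p) (Q(p) = -3*(p - 3)/(p + p) = -3*(-3 + p)/(2*p))
10*((y(Q(3), -1) - 7)*(-30 - 67) - 78) = 10*((((3/2)*(3 - 1*3)/3)*(-1) - 7)*(-30 - 67) - 78) = 10*((((3/2)*(⅓)*(3 - 3))*(-1) - 7)*(-97) - 78) = 10*((((3/2)*(⅓)*0)*(-1) - 7)*(-97) - 78) = 10*((0*(-1) - 7)*(-97) - 78) = 10*((0 - 7)*(-97) - 78) = 10*(-7*(-97) - 78) = 10*(679 - 78) = 10*601 = 6010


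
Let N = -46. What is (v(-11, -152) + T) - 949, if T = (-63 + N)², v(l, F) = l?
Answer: 10921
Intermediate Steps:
T = 11881 (T = (-63 - 46)² = (-109)² = 11881)
(v(-11, -152) + T) - 949 = (-11 + 11881) - 949 = 11870 - 949 = 10921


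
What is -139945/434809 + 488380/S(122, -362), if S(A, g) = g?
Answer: -106201339755/78700429 ≈ -1349.4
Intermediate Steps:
-139945/434809 + 488380/S(122, -362) = -139945/434809 + 488380/(-362) = -139945*1/434809 + 488380*(-1/362) = -139945/434809 - 244190/181 = -106201339755/78700429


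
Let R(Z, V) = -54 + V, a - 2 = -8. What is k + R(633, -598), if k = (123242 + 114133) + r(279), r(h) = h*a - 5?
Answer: 235044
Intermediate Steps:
a = -6 (a = 2 - 8 = -6)
r(h) = -5 - 6*h (r(h) = h*(-6) - 5 = -6*h - 5 = -5 - 6*h)
k = 235696 (k = (123242 + 114133) + (-5 - 6*279) = 237375 + (-5 - 1674) = 237375 - 1679 = 235696)
k + R(633, -598) = 235696 + (-54 - 598) = 235696 - 652 = 235044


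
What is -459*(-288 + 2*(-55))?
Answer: 182682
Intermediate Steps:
-459*(-288 + 2*(-55)) = -459*(-288 - 110) = -459*(-398) = 182682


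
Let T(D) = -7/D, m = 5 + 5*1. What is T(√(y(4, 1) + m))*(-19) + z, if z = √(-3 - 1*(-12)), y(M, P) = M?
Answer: 3 + 19*√14/2 ≈ 38.546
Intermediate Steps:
z = 3 (z = √(-3 + 12) = √9 = 3)
m = 10 (m = 5 + 5 = 10)
T(√(y(4, 1) + m))*(-19) + z = -7/√(4 + 10)*(-19) + 3 = -7*√14/14*(-19) + 3 = -√14/2*(-19) + 3 = 19*√14/2 + 3 = 3 + 19*√14/2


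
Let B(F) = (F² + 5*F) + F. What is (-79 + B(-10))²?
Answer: 1521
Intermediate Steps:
B(F) = F² + 6*F
(-79 + B(-10))² = (-79 - 10*(6 - 10))² = (-79 - 10*(-4))² = (-79 + 40)² = (-39)² = 1521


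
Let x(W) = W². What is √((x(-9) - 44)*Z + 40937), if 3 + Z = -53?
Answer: √38865 ≈ 197.14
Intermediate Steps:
Z = -56 (Z = -3 - 53 = -56)
√((x(-9) - 44)*Z + 40937) = √(((-9)² - 44)*(-56) + 40937) = √((81 - 44)*(-56) + 40937) = √(37*(-56) + 40937) = √(-2072 + 40937) = √38865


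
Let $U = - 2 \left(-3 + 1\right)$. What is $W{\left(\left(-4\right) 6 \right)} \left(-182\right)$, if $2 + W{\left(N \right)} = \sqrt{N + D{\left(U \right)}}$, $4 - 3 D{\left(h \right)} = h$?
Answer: $364 - 364 i \sqrt{6} \approx 364.0 - 891.61 i$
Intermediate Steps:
$U = 4$ ($U = \left(-2\right) \left(-2\right) = 4$)
$D{\left(h \right)} = \frac{4}{3} - \frac{h}{3}$
$W{\left(N \right)} = -2 + \sqrt{N}$ ($W{\left(N \right)} = -2 + \sqrt{N + \left(\frac{4}{3} - \frac{4}{3}\right)} = -2 + \sqrt{N + 0} = -2 + \sqrt{N}$)
$W{\left(\left(-4\right) 6 \right)} \left(-182\right) = \left(-2 + \sqrt{\left(-4\right) 6}\right) \left(-182\right) = \left(-2 + \sqrt{-24}\right) \left(-182\right) = \left(-2 + 2 i \sqrt{6}\right) \left(-182\right) = 364 - 364 i \sqrt{6}$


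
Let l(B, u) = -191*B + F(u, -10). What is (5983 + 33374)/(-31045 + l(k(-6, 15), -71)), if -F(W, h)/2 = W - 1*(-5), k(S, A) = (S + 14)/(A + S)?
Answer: -354213/279745 ≈ -1.2662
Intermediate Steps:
k(S, A) = (14 + S)/(A + S)
F(W, h) = -10 - 2*W (F(W, h) = -2*(W - 1*(-5)) = -2*(W + 5) = -2*(5 + W) = -10 - 2*W)
l(B, u) = -10 - 191*B - 2*u (l(B, u) = -191*B + (-10 - 2*u) = -10 - 191*B - 2*u)
(5983 + 33374)/(-31045 + l(k(-6, 15), -71)) = (5983 + 33374)/(-31045 + (-10 - 191*(14 - 6)/(15 - 6) - 2*(-71))) = 39357/(-31045 + (-10 - 191*8/9 + 142)) = 39357/(-31045 + (-10 - 1528/9 + 142)) = 39357/(-31045 - 340/9) = 39357/(-279745/9) = 39357*(-9/279745) = -354213/279745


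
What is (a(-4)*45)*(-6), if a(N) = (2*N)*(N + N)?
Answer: -17280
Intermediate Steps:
a(N) = 4*N² (a(N) = (2*N)*(2*N) = 4*N²)
(a(-4)*45)*(-6) = ((4*(-4)²)*45)*(-6) = ((4*16)*45)*(-6) = (64*45)*(-6) = 2880*(-6) = -17280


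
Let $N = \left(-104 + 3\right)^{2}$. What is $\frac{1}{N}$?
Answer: $\frac{1}{10201} \approx 9.803 \cdot 10^{-5}$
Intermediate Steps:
$N = 10201$ ($N = \left(-101\right)^{2} = 10201$)
$\frac{1}{N} = \frac{1}{10201}$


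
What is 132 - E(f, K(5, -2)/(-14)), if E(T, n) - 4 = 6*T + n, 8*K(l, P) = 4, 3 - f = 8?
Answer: 4425/28 ≈ 158.04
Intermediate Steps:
f = -5 (f = 3 - 1*8 = 3 - 8 = -5)
K(l, P) = ½ (K(l, P) = (⅛)*4 = ½)
E(T, n) = 4 + n + 6*T (E(T, n) = 4 + (6*T + n) = 4 + (n + 6*T) = 4 + n + 6*T)
132 - E(f, K(5, -2)/(-14)) = 132 - (4 + (½)/(-14) + 6*(-5)) = 132 - (4 + (½)*(-1/14) - 30) = 132 - (4 - 1/28 - 30) = 132 - 1*(-729/28) = 132 + 729/28 = 4425/28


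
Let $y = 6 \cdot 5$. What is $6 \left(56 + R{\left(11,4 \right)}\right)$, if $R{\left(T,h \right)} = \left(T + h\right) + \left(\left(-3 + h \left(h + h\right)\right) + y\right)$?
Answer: $780$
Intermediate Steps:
$y = 30$
$R{\left(T,h \right)} = 27 + T + h + 2 h^{2}$ ($R{\left(T,h \right)} = \left(T + h\right) + \left(\left(-3 + h \left(h + h\right)\right) + 30\right) = \left(T + h\right) + \left(\left(-3 + h 2 h\right) + 30\right) = \left(T + h\right) + \left(\left(-3 + 2 h^{2}\right) + 30\right) = \left(T + h\right) + \left(27 + 2 h^{2}\right) = 27 + T + h + 2 h^{2}$)
$6 \left(56 + R{\left(11,4 \right)}\right) = 6 \left(56 + \left(27 + 11 + 4 + 2 \cdot 4^{2}\right)\right) = 6 \left(56 + \left(27 + 11 + 4 + 2 \cdot 16\right)\right) = 6 \left(56 + \left(27 + 11 + 4 + 32\right)\right) = 6 \left(56 + 74\right) = 6 \cdot 130 = 780$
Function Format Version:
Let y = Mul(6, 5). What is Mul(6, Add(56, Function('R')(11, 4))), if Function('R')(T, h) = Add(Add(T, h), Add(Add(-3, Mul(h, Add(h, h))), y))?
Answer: 780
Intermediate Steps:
y = 30
Function('R')(T, h) = Add(27, T, h, Mul(2, Pow(h, 2))) (Function('R')(T, h) = Add(Add(T, h), Add(Add(-3, Mul(h, Add(h, h))), 30)) = Add(Add(T, h), Add(Add(-3, Mul(h, Mul(2, h))), 30)) = Add(Add(T, h), Add(Add(-3, Mul(2, Pow(h, 2))), 30)) = Add(Add(T, h), Add(27, Mul(2, Pow(h, 2)))) = Add(27, T, h, Mul(2, Pow(h, 2))))
Mul(6, Add(56, Function('R')(11, 4))) = Mul(6, Add(56, Add(27, 11, 4, Mul(2, Pow(4, 2))))) = Mul(6, Add(56, Add(27, 11, 4, Mul(2, 16)))) = Mul(6, Add(56, Add(27, 11, 4, 32))) = Mul(6, Add(56, 74)) = Mul(6, 130) = 780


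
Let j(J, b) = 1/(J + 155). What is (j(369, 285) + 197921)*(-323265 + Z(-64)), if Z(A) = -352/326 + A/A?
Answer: -1366185192616460/21353 ≈ -6.3981e+10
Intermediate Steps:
j(J, b) = 1/(155 + J)
Z(A) = -13/163 (Z(A) = -352*1/326 + 1 = -176/163 + 1 = -13/163)
(j(369, 285) + 197921)*(-323265 + Z(-64)) = (1/(155 + 369) + 197921)*(-323265 - 13/163) = (1/524 + 197921)*(-52692208/163) = (103710605/524)*(-52692208/163) = -1366185192616460/21353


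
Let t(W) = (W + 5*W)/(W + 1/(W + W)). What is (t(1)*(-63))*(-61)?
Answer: 15372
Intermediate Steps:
t(W) = 6*W/(W + 1/(2*W)) (t(W) = (6*W)/(W + 1/(2*W)) = 6*W/(W + 1/(2*W)))
(t(1)*(-63))*(-61) = ((12*1**2/(1 + 2*1**2))*(-63))*(-61) = ((12*1/(1 + 2*1))*(-63))*(-61) = ((12*1/(1 + 2))*(-63))*(-61) = ((12*1/3)*(-63))*(-61) = ((12*1*(1/3))*(-63))*(-61) = (4*(-63))*(-61) = -252*(-61) = 15372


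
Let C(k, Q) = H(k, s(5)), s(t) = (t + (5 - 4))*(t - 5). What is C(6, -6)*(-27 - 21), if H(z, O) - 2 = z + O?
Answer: -384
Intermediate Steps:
s(t) = (1 + t)*(-5 + t) (s(t) = (t + 1)*(-5 + t) = (1 + t)*(-5 + t))
H(z, O) = 2 + O + z (H(z, O) = 2 + (z + O) = 2 + (O + z) = 2 + O + z)
C(k, Q) = 2 + k (C(k, Q) = 2 + (-5 + 5² - 4*5) + k = 2 + (-5 + 25 - 20) + k = 2 + 0 + k = 2 + k)
C(6, -6)*(-27 - 21) = (2 + 6)*(-27 - 21) = 8*(-48) = -384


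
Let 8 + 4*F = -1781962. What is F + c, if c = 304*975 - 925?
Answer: -300035/2 ≈ -1.5002e+5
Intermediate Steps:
F = -890985/2 (F = -2 + (1/4)*(-1781962) = -2 - 890981/2 = -890985/2 ≈ -4.4549e+5)
c = 295475 (c = 296400 - 925 = 295475)
F + c = -890985/2 + 295475 = -300035/2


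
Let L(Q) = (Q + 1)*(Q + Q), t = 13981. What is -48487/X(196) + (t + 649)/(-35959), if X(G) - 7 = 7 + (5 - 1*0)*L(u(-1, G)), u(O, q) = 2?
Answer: -22657489/34558 ≈ -655.64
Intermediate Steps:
L(Q) = 2*Q*(1 + Q) (L(Q) = (1 + Q)*(2*Q) = 2*Q*(1 + Q))
X(G) = 74 (X(G) = 7 + (7 + (5 - 1*0)*(2*2*(1 + 2))) = 7 + (7 + (5 + 0)*(2*2*3)) = 7 + (7 + 5*12) = 7 + (7 + 60) = 7 + 67 = 74)
-48487/X(196) + (t + 649)/(-35959) = -48487/74 + (13981 + 649)/(-35959) = -48487*1/74 + 14630*(-1/35959) = -48487/74 - 190/467 = -22657489/34558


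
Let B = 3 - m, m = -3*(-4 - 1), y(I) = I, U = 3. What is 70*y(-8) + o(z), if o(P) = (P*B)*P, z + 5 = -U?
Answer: -1328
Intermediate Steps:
z = -8 (z = -5 - 1*3 = -5 - 3 = -8)
m = 15 (m = -3*(-5) = 15)
B = -12 (B = 3 - 1*15 = 3 - 15 = -12)
o(P) = -12*P**2 (o(P) = (P*(-12))*P = (-12*P)*P = -12*P**2)
70*y(-8) + o(z) = 70*(-8) - 12*(-8)**2 = -560 - 12*64 = -560 - 768 = -1328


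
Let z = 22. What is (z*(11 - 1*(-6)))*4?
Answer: 1496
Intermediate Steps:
(z*(11 - 1*(-6)))*4 = (22*(11 - 1*(-6)))*4 = (22*(11 + 6))*4 = (22*17)*4 = 374*4 = 1496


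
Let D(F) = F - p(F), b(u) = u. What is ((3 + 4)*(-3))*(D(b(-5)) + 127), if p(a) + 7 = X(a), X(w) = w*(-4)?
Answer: -2289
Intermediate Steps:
X(w) = -4*w
p(a) = -7 - 4*a
D(F) = 7 + 5*F (D(F) = F - (-7 - 4*F) = F + (7 + 4*F) = 7 + 5*F)
((3 + 4)*(-3))*(D(b(-5)) + 127) = ((3 + 4)*(-3))*((7 + 5*(-5)) + 127) = (7*(-3))*((7 - 25) + 127) = -21*(-18 + 127) = -21*109 = -2289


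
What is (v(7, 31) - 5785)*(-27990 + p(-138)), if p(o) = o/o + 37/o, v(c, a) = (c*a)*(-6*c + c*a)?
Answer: -20722414435/23 ≈ -9.0097e+8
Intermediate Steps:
v(c, a) = a*c*(-6*c + a*c) (v(c, a) = (a*c)*(-6*c + a*c) = a*c*(-6*c + a*c))
p(o) = 1 + 37/o
(v(7, 31) - 5785)*(-27990 + p(-138)) = (31*7²*(-6 + 31) - 5785)*(-27990 + (37 - 138)/(-138)) = (31*49*25 - 5785)*(-27990 - 1/138*(-101)) = (37975 - 5785)*(-27990 + 101/138) = 32190*(-3862519/138) = -20722414435/23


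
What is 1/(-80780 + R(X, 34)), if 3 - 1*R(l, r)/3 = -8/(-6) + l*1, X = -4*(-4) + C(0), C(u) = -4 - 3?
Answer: -1/80802 ≈ -1.2376e-5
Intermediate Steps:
C(u) = -7
X = 9 (X = -4*(-4) - 7 = 16 - 7 = 9)
R(l, r) = 5 - 3*l (R(l, r) = 9 - 3*(-8/(-6) + l*1) = 9 - 3*(-8*(-1/6) + l) = 9 - 3*(4/3 + l) = 9 + (-4 - 3*l) = 5 - 3*l)
1/(-80780 + R(X, 34)) = 1/(-80780 + (5 - 3*9)) = 1/(-80780 + (5 - 27)) = 1/(-80780 - 22) = 1/(-80802) = -1/80802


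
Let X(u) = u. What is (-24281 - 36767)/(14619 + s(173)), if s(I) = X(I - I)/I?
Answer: -61048/14619 ≈ -4.1759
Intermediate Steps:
s(I) = 0 (s(I) = (I - I)/I = 0/I = 0)
(-24281 - 36767)/(14619 + s(173)) = (-24281 - 36767)/(14619 + 0) = -61048/14619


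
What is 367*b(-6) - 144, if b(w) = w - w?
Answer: -144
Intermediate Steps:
b(w) = 0
367*b(-6) - 144 = 367*0 - 144 = 0 - 144 = -144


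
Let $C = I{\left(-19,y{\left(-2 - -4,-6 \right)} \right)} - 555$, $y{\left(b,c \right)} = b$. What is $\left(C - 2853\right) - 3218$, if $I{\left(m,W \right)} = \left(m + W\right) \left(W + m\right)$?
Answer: $-6337$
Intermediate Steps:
$I{\left(m,W \right)} = \left(W + m\right)^{2}$ ($I{\left(m,W \right)} = \left(W + m\right) \left(W + m\right) = \left(W + m\right)^{2}$)
$C = -266$ ($C = \left(\left(-2 - -4\right) - 19\right)^{2} - 555 = \left(\left(-2 + 4\right) - 19\right)^{2} - 555 = \left(2 - 19\right)^{2} - 555 = \left(-17\right)^{2} - 555 = 289 - 555 = -266$)
$\left(C - 2853\right) - 3218 = \left(-266 - 2853\right) - 3218 = -3119 - 3218 = -6337$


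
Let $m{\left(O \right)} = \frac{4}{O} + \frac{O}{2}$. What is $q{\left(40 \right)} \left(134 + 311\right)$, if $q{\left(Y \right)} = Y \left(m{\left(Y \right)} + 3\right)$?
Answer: $411180$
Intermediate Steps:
$m{\left(O \right)} = \frac{O}{2} + \frac{4}{O}$ ($m{\left(O \right)} = \frac{4}{O} + O \frac{1}{2} = \frac{4}{O} + \frac{O}{2} = \frac{O}{2} + \frac{4}{O}$)
$q{\left(Y \right)} = Y \left(3 + \frac{Y}{2} + \frac{4}{Y}\right)$ ($q{\left(Y \right)} = Y \left(\left(\frac{Y}{2} + \frac{4}{Y}\right) + 3\right) = Y \left(3 + \frac{Y}{2} + \frac{4}{Y}\right)$)
$q{\left(40 \right)} \left(134 + 311\right) = \left(4 + \frac{40^{2}}{2} + 3 \cdot 40\right) \left(134 + 311\right) = \left(4 + \frac{1}{2} \cdot 1600 + 120\right) 445 = \left(4 + 800 + 120\right) 445 = 924 \cdot 445 = 411180$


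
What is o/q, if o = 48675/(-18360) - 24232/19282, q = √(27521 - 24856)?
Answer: -46115029*√2665/31448556360 ≈ -0.075699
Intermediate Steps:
q = √2665 ≈ 51.624
o = -46115029/11800584 (o = 48675*(-1/18360) - 24232*1/19282 = -3245/1224 - 12116/9641 = -46115029/11800584 ≈ -3.9079)
o/q = -46115029*√2665/2665/11800584 = -46115029*√2665/31448556360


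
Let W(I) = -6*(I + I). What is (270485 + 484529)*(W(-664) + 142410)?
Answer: 113537495292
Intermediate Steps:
W(I) = -12*I
(270485 + 484529)*(W(-664) + 142410) = (270485 + 484529)*(-12*(-664) + 142410) = 755014*(7968 + 142410) = 755014*150378 = 113537495292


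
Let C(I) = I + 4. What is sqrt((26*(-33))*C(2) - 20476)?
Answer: 2*I*sqrt(6406) ≈ 160.07*I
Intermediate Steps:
C(I) = 4 + I
sqrt((26*(-33))*C(2) - 20476) = sqrt((26*(-33))*(4 + 2) - 20476) = sqrt(-858*6 - 20476) = sqrt(-5148 - 20476) = sqrt(-25624) = 2*I*sqrt(6406)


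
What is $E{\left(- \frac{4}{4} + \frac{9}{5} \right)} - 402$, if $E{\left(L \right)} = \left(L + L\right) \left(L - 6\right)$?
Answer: $- \frac{10258}{25} \approx -410.32$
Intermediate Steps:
$E{\left(L \right)} = 2 L \left(-6 + L\right)$
$E{\left(- \frac{4}{4} + \frac{9}{5} \right)} - 402 = 2 \left(- \frac{4}{4} + \frac{9}{5}\right) \left(-6 + \left(- \frac{4}{4} + \frac{9}{5}\right)\right) - 402 = 2 \left(\left(-4\right) \frac{1}{4} + 9 \cdot \frac{1}{5}\right) \left(-6 + \left(\left(-4\right) \frac{1}{4} + 9 \cdot \frac{1}{5}\right)\right) - 402 = 2 \left(-1 + \frac{9}{5}\right) \left(-6 + \left(-1 + \frac{9}{5}\right)\right) - 402 = 2 \cdot \frac{4}{5} \left(-6 + \frac{4}{5}\right) - 402 = 2 \cdot \frac{4}{5} \left(- \frac{26}{5}\right) - 402 = - \frac{208}{25} - 402 = - \frac{10258}{25}$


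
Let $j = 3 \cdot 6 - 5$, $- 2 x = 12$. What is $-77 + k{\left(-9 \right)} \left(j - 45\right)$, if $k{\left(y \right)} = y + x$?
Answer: $403$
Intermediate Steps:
$x = -6$ ($x = \left(- \frac{1}{2}\right) 12 = -6$)
$j = 13$ ($j = 18 - 5 = 13$)
$k{\left(y \right)} = -6 + y$ ($k{\left(y \right)} = y - 6 = -6 + y$)
$-77 + k{\left(-9 \right)} \left(j - 45\right) = -77 + \left(-6 - 9\right) \left(13 - 45\right) = -77 - -480 = -77 + 480 = 403$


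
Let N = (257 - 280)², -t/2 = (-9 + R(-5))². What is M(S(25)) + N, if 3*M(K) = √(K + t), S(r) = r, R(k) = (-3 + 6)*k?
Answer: 529 + 7*I*√23/3 ≈ 529.0 + 11.19*I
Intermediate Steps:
R(k) = 3*k
t = -1152 (t = -2*(-9 + 3*(-5))² = -2*(-9 - 15)² = -2*(-24)² = -2*576 = -1152)
M(K) = √(-1152 + K)/3 (M(K) = √(K - 1152)/3 = √(-1152 + K)/3)
N = 529 (N = (-23)² = 529)
M(S(25)) + N = √(-1152 + 25)/3 + 529 = √(-1127)/3 + 529 = (7*I*√23)/3 + 529 = 7*I*√23/3 + 529 = 529 + 7*I*√23/3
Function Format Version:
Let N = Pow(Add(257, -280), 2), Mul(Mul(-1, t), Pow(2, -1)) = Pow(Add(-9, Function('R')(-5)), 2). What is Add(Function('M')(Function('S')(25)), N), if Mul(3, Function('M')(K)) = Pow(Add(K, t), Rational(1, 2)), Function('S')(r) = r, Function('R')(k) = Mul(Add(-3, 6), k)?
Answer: Add(529, Mul(Rational(7, 3), I, Pow(23, Rational(1, 2)))) ≈ Add(529.00, Mul(11.190, I))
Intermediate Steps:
Function('R')(k) = Mul(3, k)
t = -1152 (t = Mul(-2, Pow(Add(-9, Mul(3, -5)), 2)) = Mul(-2, Pow(Add(-9, -15), 2)) = Mul(-2, Pow(-24, 2)) = Mul(-2, 576) = -1152)
Function('M')(K) = Mul(Rational(1, 3), Pow(Add(-1152, K), Rational(1, 2))) (Function('M')(K) = Mul(Rational(1, 3), Pow(Add(K, -1152), Rational(1, 2))) = Mul(Rational(1, 3), Pow(Add(-1152, K), Rational(1, 2))))
N = 529 (N = Pow(-23, 2) = 529)
Add(Function('M')(Function('S')(25)), N) = Add(Mul(Rational(1, 3), Pow(Add(-1152, 25), Rational(1, 2))), 529) = Add(Mul(Rational(1, 3), Pow(-1127, Rational(1, 2))), 529) = Add(Mul(Rational(1, 3), Mul(7, I, Pow(23, Rational(1, 2)))), 529) = Add(Mul(Rational(7, 3), I, Pow(23, Rational(1, 2))), 529) = Add(529, Mul(Rational(7, 3), I, Pow(23, Rational(1, 2))))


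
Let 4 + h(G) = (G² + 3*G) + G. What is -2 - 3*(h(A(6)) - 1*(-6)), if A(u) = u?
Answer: -188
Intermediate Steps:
h(G) = -4 + G² + 4*G (h(G) = -4 + ((G² + 3*G) + G) = -4 + (G² + 4*G) = -4 + G² + 4*G)
-2 - 3*(h(A(6)) - 1*(-6)) = -2 - 3*((-4 + 6² + 4*6) - 1*(-6)) = -2 - 3*((-4 + 36 + 24) + 6) = -2 - 3*(56 + 6) = -2 - 3*62 = -2 - 186 = -188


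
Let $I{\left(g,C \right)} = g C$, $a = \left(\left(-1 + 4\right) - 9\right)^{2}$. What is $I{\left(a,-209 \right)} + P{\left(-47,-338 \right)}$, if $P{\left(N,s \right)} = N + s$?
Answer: $-7909$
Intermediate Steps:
$a = 36$ ($a = \left(3 - 9\right)^{2} = \left(-6\right)^{2} = 36$)
$I{\left(g,C \right)} = C g$
$I{\left(a,-209 \right)} + P{\left(-47,-338 \right)} = \left(-209\right) 36 - 385 = -7524 - 385 = -7909$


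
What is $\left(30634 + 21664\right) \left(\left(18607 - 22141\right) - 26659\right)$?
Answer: $-1579033514$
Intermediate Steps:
$\left(30634 + 21664\right) \left(\left(18607 - 22141\right) - 26659\right) = 52298 \left(\left(18607 - 22141\right) - 26659\right) = 52298 \left(-3534 - 26659\right) = 52298 \left(-30193\right) = -1579033514$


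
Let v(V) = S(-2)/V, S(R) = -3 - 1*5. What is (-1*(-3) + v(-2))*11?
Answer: 77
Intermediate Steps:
S(R) = -8 (S(R) = -3 - 5 = -8)
v(V) = -8/V
(-1*(-3) + v(-2))*11 = (-1*(-3) - 8/(-2))*11 = (3 - 8*(-1/2))*11 = (3 + 4)*11 = 7*11 = 77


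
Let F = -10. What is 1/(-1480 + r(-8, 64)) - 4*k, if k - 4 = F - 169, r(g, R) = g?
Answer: 1041599/1488 ≈ 700.00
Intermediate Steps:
k = -175 (k = 4 + (-10 - 169) = 4 - 179 = -175)
1/(-1480 + r(-8, 64)) - 4*k = 1/(-1480 - 8) - 4*(-175) = 1/(-1488) - 1*(-700) = -1/1488 + 700 = 1041599/1488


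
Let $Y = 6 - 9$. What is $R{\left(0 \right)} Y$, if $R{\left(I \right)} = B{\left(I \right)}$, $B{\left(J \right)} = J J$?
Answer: $0$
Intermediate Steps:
$B{\left(J \right)} = J^{2}$
$R{\left(I \right)} = I^{2}$
$Y = -3$
$R{\left(0 \right)} Y = 0^{2} \left(-3\right) = 0 \left(-3\right) = 0$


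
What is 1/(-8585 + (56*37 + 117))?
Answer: -1/6396 ≈ -0.00015635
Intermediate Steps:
1/(-8585 + (56*37 + 117)) = 1/(-8585 + (2072 + 117)) = 1/(-8585 + 2189) = 1/(-6396) = -1/6396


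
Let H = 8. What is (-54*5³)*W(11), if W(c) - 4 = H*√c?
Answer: -27000 - 54000*√11 ≈ -2.0610e+5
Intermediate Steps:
W(c) = 4 + 8*√c
(-54*5³)*W(11) = (-54*5³)*(4 + 8*√11) = (-54*125)*(4 + 8*√11) = -6750*(4 + 8*√11) = -27000 - 54000*√11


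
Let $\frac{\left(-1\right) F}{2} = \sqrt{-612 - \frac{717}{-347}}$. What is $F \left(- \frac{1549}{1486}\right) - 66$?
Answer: $-66 + \frac{1549 i \sqrt{73441509}}{257821} \approx -66.0 + 51.488 i$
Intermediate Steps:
$F = - \frac{2 i \sqrt{73441509}}{347}$ ($F = - 2 \sqrt{-612 - \frac{717}{-347}} = - 2 \sqrt{-612 - - \frac{717}{347}} = - 2 \sqrt{-612 + \frac{717}{347}} = - 2 \sqrt{- \frac{211647}{347}} = - 2 \frac{i \sqrt{73441509}}{347} = - \frac{2 i \sqrt{73441509}}{347} \approx - 49.394 i$)
$F \left(- \frac{1549}{1486}\right) - 66 = - \frac{2 i \sqrt{73441509}}{347} \left(- \frac{1549}{1486}\right) - 66 = \frac{1549 i \sqrt{73441509}}{257821} - 66 = -66 + \frac{1549 i \sqrt{73441509}}{257821}$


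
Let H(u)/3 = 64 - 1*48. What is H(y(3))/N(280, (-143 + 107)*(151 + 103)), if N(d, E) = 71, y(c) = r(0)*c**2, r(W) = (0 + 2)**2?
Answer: 48/71 ≈ 0.67606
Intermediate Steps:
r(W) = 4 (r(W) = 2**2 = 4)
y(c) = 4*c**2
H(u) = 48 (H(u) = 3*(64 - 1*48) = 3*(64 - 48) = 3*16 = 48)
H(y(3))/N(280, (-143 + 107)*(151 + 103)) = 48/71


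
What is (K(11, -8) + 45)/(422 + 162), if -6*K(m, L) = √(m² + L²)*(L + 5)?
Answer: 45/584 + √185/1168 ≈ 0.088700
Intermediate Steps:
K(m, L) = -√(L² + m²)*(5 + L)/6 (K(m, L) = -√(m² + L²)*(L + 5)/6 = -√(L² + m²)*(5 + L)/6)
(K(11, -8) + 45)/(422 + 162) = (√((-8)² + 11²)*(-5 - 1*(-8))/6 + 45)/(422 + 162) = (√(64 + 121)*(-5 + 8)/6 + 45)/584 = ((⅙)*√185*3 + 45)*(1/584) = (√185/2 + 45)*(1/584) = (45 + √185/2)*(1/584) = 45/584 + √185/1168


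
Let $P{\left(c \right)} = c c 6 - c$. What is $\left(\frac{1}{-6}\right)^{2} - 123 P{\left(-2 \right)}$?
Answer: $- \frac{115127}{36} \approx -3198.0$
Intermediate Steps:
$P{\left(c \right)} = - c + 6 c^{2}$ ($P{\left(c \right)} = c^{2} \cdot 6 - c = 6 c^{2} - c = - c + 6 c^{2}$)
$\left(\frac{1}{-6}\right)^{2} - 123 P{\left(-2 \right)} = \left(\frac{1}{-6}\right)^{2} - 123 \left(- 2 \left(-1 + 6 \left(-2\right)\right)\right) = \left(- \frac{1}{6}\right)^{2} - 123 \left(- 2 \left(-1 - 12\right)\right) = \frac{1}{36} - 123 \left(\left(-2\right) \left(-13\right)\right) = \frac{1}{36} - 3198 = - \frac{115127}{36}$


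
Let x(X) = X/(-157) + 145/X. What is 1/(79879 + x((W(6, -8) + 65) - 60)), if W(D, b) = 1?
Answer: 942/75268747 ≈ 1.2515e-5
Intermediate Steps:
x(X) = 145/X - X/157 (x(X) = X*(-1/157) + 145/X = -X/157 + 145/X = 145/X - X/157)
1/(79879 + x((W(6, -8) + 65) - 60)) = 1/(79879 + (145/((1 + 65) - 60) - ((1 + 65) - 60)/157)) = 1/(79879 + (145/(66 - 60) - (66 - 60)/157)) = 1/(79879 + (145/6 - 1/157*6)) = 1/(79879 + (145*(⅙) - 6/157)) = 1/(79879 + (145/6 - 6/157)) = 1/(79879 + 22729/942) = 1/(75268747/942) = 942/75268747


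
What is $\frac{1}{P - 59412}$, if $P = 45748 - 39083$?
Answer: $- \frac{1}{52747} \approx -1.8958 \cdot 10^{-5}$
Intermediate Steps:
$P = 6665$ ($P = 45748 - 39083 = 6665$)
$\frac{1}{P - 59412} = \frac{1}{6665 - 59412} = \frac{1}{-52747} = - \frac{1}{52747}$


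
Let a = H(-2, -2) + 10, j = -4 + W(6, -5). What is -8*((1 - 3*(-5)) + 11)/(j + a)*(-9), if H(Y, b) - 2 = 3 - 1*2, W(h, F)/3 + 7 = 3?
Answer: -648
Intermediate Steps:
W(h, F) = -12 (W(h, F) = -21 + 3*3 = -21 + 9 = -12)
H(Y, b) = 3 (H(Y, b) = 2 + (3 - 1*2) = 2 + (3 - 2) = 2 + 1 = 3)
j = -16 (j = -4 - 12 = -16)
a = 13 (a = 3 + 10 = 13)
-8*((1 - 3*(-5)) + 11)/(j + a)*(-9) = -8*((1 - 3*(-5)) + 11)/(-16 + 13)*(-9) = -8*((1 + 15) + 11)/(-3)*(-9) = -8*(16 + 11)*(-1)/3*(-9) = -216*(-1)/3*(-9) = -8*(-9)*(-9) = 72*(-9) = -648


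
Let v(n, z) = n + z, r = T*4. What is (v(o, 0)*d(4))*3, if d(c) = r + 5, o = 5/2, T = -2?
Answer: -45/2 ≈ -22.500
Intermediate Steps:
o = 5/2 (o = 5*(½) = 5/2 ≈ 2.5000)
r = -8 (r = -2*4 = -8)
d(c) = -3 (d(c) = -8 + 5 = -3)
(v(o, 0)*d(4))*3 = ((5/2 + 0)*(-3))*3 = ((5/2)*(-3))*3 = -15/2*3 = -45/2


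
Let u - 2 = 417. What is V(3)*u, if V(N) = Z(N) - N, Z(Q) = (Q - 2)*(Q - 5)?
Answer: -2095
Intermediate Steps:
Z(Q) = (-5 + Q)*(-2 + Q) (Z(Q) = (-2 + Q)*(-5 + Q) = (-5 + Q)*(-2 + Q))
u = 419 (u = 2 + 417 = 419)
V(N) = 10 + N² - 8*N (V(N) = (10 + N² - 7*N) - N = 10 + N² - 8*N)
V(3)*u = (10 + 3² - 8*3)*419 = (10 + 9 - 24)*419 = -5*419 = -2095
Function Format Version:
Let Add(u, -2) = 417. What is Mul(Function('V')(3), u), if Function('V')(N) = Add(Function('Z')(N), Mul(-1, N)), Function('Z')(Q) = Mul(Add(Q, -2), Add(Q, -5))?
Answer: -2095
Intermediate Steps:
Function('Z')(Q) = Mul(Add(-5, Q), Add(-2, Q)) (Function('Z')(Q) = Mul(Add(-2, Q), Add(-5, Q)) = Mul(Add(-5, Q), Add(-2, Q)))
u = 419 (u = Add(2, 417) = 419)
Function('V')(N) = Add(10, Pow(N, 2), Mul(-8, N)) (Function('V')(N) = Add(Add(10, Pow(N, 2), Mul(-7, N)), Mul(-1, N)) = Add(10, Pow(N, 2), Mul(-8, N)))
Mul(Function('V')(3), u) = Mul(Add(10, Pow(3, 2), Mul(-8, 3)), 419) = Mul(Add(10, 9, -24), 419) = Mul(-5, 419) = -2095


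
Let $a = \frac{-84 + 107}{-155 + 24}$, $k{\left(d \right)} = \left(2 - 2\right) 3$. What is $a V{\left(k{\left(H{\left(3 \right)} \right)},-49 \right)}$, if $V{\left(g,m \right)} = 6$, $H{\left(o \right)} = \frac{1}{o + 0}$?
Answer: $- \frac{138}{131} \approx -1.0534$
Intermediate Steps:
$H{\left(o \right)} = \frac{1}{o}$
$k{\left(d \right)} = 0$ ($k{\left(d \right)} = 0 \cdot 3 = 0$)
$a = - \frac{23}{131}$ ($a = \frac{23}{-131} = 23 \left(- \frac{1}{131}\right) = - \frac{23}{131} \approx -0.17557$)
$a V{\left(k{\left(H{\left(3 \right)} \right)},-49 \right)} = \left(- \frac{23}{131}\right) 6 = - \frac{138}{131}$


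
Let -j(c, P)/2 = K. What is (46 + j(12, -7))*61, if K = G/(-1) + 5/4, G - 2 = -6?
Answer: 4331/2 ≈ 2165.5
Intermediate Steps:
G = -4 (G = 2 - 6 = -4)
K = 21/4 (K = -4/(-1) + 5/4 = -4*(-1) + 5*(1/4) = 4 + 5/4 = 21/4 ≈ 5.2500)
j(c, P) = -21/2 (j(c, P) = -2*21/4 = -21/2)
(46 + j(12, -7))*61 = (46 - 21/2)*61 = (71/2)*61 = 4331/2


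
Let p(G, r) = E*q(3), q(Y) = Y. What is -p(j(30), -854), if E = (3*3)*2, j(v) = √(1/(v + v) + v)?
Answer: -54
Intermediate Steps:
j(v) = √(v + 1/(2*v)) (j(v) = √(1/(2*v) + v) = √(v + 1/(2*v)))
E = 18 (E = 9*2 = 18)
p(G, r) = 54 (p(G, r) = 18*3 = 54)
-p(j(30), -854) = -1*54 = -54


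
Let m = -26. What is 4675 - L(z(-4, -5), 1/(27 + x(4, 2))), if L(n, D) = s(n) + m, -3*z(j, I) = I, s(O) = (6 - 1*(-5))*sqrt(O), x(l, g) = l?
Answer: 4701 - 11*sqrt(15)/3 ≈ 4686.8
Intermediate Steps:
s(O) = 11*sqrt(O) (s(O) = (6 + 5)*sqrt(O) = 11*sqrt(O))
z(j, I) = -I/3
L(n, D) = -26 + 11*sqrt(n) (L(n, D) = 11*sqrt(n) - 26 = -26 + 11*sqrt(n))
4675 - L(z(-4, -5), 1/(27 + x(4, 2))) = 4675 - (-26 + 11*sqrt(-1/3*(-5))) = 4675 - (-26 + 11*sqrt(5/3)) = 4675 - (-26 + 11*(sqrt(15)/3)) = 4675 - (-26 + 11*sqrt(15)/3) = 4675 + (26 - 11*sqrt(15)/3) = 4701 - 11*sqrt(15)/3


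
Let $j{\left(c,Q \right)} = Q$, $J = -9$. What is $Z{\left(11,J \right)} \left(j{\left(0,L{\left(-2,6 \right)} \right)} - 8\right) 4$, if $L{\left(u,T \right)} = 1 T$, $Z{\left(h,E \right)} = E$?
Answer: $72$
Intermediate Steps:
$L{\left(u,T \right)} = T$
$Z{\left(11,J \right)} \left(j{\left(0,L{\left(-2,6 \right)} \right)} - 8\right) 4 = - 9 \left(6 - 8\right) 4 = - 9 \left(\left(-2\right) 4\right) = \left(-9\right) \left(-8\right) = 72$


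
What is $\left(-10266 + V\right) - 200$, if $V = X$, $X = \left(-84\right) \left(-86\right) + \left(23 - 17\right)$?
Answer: $-3236$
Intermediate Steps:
$X = 7230$ ($X = 7224 + 6 = 7230$)
$V = 7230$
$\left(-10266 + V\right) - 200 = \left(-10266 + 7230\right) - 200 = -3036 - 200 = -3236$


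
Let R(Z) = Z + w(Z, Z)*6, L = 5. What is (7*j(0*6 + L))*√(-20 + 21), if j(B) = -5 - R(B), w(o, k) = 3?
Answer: -196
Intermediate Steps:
R(Z) = 18 + Z (R(Z) = Z + 3*6 = Z + 18 = 18 + Z)
j(B) = -23 - B (j(B) = -5 - (18 + B) = -5 + (-18 - B) = -23 - B)
(7*j(0*6 + L))*√(-20 + 21) = (7*(-23 - (0*6 + 5)))*√(-20 + 21) = (7*(-23 - (0 + 5)))*√1 = (7*(-23 - 1*5))*1 = (7*(-23 - 5))*1 = (7*(-28))*1 = -196*1 = -196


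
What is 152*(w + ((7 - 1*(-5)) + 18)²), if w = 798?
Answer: 258096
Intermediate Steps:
152*(w + ((7 - 1*(-5)) + 18)²) = 152*(798 + ((7 - 1*(-5)) + 18)²) = 152*(798 + ((7 + 5) + 18)²) = 152*(798 + (12 + 18)²) = 152*(798 + 30²) = 152*(798 + 900) = 152*1698 = 258096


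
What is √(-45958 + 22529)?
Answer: I*√23429 ≈ 153.07*I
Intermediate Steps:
√(-45958 + 22529) = √(-23429) = I*√23429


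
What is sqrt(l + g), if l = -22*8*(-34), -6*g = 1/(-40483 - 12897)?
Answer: sqrt(153458600566470)/160140 ≈ 77.356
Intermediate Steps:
g = 1/320280 (g = -1/(6*(-40483 - 12897)) = -1/6/(-53380) = -1/6*(-1/53380) = 1/320280 ≈ 3.1223e-6)
l = 5984 (l = -176*(-34) = 5984)
sqrt(l + g) = sqrt(5984 + 1/320280) = sqrt(1916555521/320280) = sqrt(153458600566470)/160140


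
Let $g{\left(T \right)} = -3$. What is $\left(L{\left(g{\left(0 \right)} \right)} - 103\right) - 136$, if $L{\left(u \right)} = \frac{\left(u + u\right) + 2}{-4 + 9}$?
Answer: $- \frac{1199}{5} \approx -239.8$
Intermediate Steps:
$L{\left(u \right)} = \frac{2}{5} + \frac{2 u}{5}$ ($L{\left(u \right)} = \frac{2 u + 2}{5} = \left(2 + 2 u\right) \frac{1}{5} = \frac{2}{5} + \frac{2 u}{5}$)
$\left(L{\left(g{\left(0 \right)} \right)} - 103\right) - 136 = \left(\left(\frac{2}{5} + \frac{2}{5} \left(-3\right)\right) - 103\right) - 136 = \left(\left(\frac{2}{5} - \frac{6}{5}\right) - 103\right) - 136 = \left(- \frac{4}{5} - 103\right) - 136 = - \frac{519}{5} - 136 = - \frac{1199}{5}$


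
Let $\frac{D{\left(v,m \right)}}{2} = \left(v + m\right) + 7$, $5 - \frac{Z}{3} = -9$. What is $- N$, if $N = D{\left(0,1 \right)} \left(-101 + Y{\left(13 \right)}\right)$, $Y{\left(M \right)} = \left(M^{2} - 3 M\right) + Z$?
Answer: $-1136$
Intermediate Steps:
$Z = 42$ ($Z = 15 - -27 = 15 + 27 = 42$)
$D{\left(v,m \right)} = 14 + 2 m + 2 v$ ($D{\left(v,m \right)} = 2 \left(\left(v + m\right) + 7\right) = 2 \left(\left(m + v\right) + 7\right) = 2 \left(7 + m + v\right) = 14 + 2 m + 2 v$)
$Y{\left(M \right)} = 42 + M^{2} - 3 M$ ($Y{\left(M \right)} = \left(M^{2} - 3 M\right) + 42 = 42 + M^{2} - 3 M$)
$N = 1136$ ($N = \left(14 + 2 \cdot 1 + 2 \cdot 0\right) \left(-101 + \left(42 + 13^{2} - 39\right)\right) = \left(14 + 2 + 0\right) \left(-101 + \left(42 + 169 - 39\right)\right) = 16 \left(-101 + 172\right) = 16 \cdot 71 = 1136$)
$- N = \left(-1\right) 1136 = -1136$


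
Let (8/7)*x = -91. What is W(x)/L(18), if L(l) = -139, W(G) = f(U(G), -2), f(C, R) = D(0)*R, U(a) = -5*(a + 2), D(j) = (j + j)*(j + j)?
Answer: 0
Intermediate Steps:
x = -637/8 (x = (7/8)*(-91) = -637/8 ≈ -79.625)
D(j) = 4*j² (D(j) = (2*j)*(2*j) = 4*j²)
U(a) = -10 - 5*a (U(a) = -5*(2 + a) = -10 - 5*a)
f(C, R) = 0 (f(C, R) = (4*0²)*R = (4*0)*R = 0*R = 0)
W(G) = 0
W(x)/L(18) = 0/(-139) = 0*(-1/139) = 0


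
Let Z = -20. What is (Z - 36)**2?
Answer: 3136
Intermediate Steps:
(Z - 36)**2 = (-20 - 36)**2 = (-56)**2 = 3136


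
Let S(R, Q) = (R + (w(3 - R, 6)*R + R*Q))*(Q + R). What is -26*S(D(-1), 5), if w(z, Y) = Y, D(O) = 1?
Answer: -1872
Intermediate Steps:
S(R, Q) = (Q + R)*(7*R + Q*R) (S(R, Q) = (R + (6*R + R*Q))*(Q + R) = (R + (6*R + Q*R))*(Q + R) = (7*R + Q*R)*(Q + R) = (Q + R)*(7*R + Q*R))
-26*S(D(-1), 5) = -26*(5² + 7*5 + 7*1 + 5*1) = -26*(25 + 35 + 7 + 5) = -26*72 = -1872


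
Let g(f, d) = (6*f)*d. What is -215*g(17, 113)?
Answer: -2478090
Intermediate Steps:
g(f, d) = 6*d*f
-215*g(17, 113) = -1290*113*17 = -215*11526 = -2478090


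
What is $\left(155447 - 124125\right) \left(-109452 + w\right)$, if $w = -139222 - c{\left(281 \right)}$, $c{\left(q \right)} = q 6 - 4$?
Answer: $-7841650632$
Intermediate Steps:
$c{\left(q \right)} = -4 + 6 q$ ($c{\left(q \right)} = 6 q - 4 = -4 + 6 q$)
$w = -140904$ ($w = -139222 - \left(-4 + 6 \cdot 281\right) = -139222 - \left(-4 + 1686\right) = -139222 - 1682 = -140904$)
$\left(155447 - 124125\right) \left(-109452 + w\right) = \left(155447 - 124125\right) \left(-109452 - 140904\right) = 31322 \left(-250356\right) = -7841650632$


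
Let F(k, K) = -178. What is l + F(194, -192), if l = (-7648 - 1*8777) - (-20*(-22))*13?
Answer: -22323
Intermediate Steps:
l = -22145 (l = (-7648 - 8777) - 440*13 = -16425 - 1*5720 = -16425 - 5720 = -22145)
l + F(194, -192) = -22145 - 178 = -22323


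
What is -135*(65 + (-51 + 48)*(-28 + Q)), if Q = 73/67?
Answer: -1318140/67 ≈ -19674.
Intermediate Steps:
Q = 73/67 (Q = 73*(1/67) = 73/67 ≈ 1.0896)
-135*(65 + (-51 + 48)*(-28 + Q)) = -135*(65 + (-51 + 48)*(-28 + 73/67)) = -135*(65 - 3*(-1803/67)) = -135*(65 + 5409/67) = -135*9764/67 = -1318140/67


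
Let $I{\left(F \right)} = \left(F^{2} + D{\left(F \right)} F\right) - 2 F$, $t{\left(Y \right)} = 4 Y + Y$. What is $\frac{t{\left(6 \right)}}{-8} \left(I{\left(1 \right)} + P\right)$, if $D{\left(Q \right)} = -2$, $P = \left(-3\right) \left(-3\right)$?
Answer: $- \frac{45}{2} \approx -22.5$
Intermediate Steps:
$P = 9$
$t{\left(Y \right)} = 5 Y$
$I{\left(F \right)} = F^{2} - 4 F$ ($I{\left(F \right)} = \left(F^{2} - 2 F\right) - 2 F = F^{2} - 4 F$)
$\frac{t{\left(6 \right)}}{-8} \left(I{\left(1 \right)} + P\right) = \frac{5 \cdot 6}{-8} \left(1 \left(-4 + 1\right) + 9\right) = 30 \left(- \frac{1}{8}\right) \left(1 \left(-3\right) + 9\right) = - \frac{15 \left(-3 + 9\right)}{4} = \left(- \frac{15}{4}\right) 6 = - \frac{45}{2}$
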